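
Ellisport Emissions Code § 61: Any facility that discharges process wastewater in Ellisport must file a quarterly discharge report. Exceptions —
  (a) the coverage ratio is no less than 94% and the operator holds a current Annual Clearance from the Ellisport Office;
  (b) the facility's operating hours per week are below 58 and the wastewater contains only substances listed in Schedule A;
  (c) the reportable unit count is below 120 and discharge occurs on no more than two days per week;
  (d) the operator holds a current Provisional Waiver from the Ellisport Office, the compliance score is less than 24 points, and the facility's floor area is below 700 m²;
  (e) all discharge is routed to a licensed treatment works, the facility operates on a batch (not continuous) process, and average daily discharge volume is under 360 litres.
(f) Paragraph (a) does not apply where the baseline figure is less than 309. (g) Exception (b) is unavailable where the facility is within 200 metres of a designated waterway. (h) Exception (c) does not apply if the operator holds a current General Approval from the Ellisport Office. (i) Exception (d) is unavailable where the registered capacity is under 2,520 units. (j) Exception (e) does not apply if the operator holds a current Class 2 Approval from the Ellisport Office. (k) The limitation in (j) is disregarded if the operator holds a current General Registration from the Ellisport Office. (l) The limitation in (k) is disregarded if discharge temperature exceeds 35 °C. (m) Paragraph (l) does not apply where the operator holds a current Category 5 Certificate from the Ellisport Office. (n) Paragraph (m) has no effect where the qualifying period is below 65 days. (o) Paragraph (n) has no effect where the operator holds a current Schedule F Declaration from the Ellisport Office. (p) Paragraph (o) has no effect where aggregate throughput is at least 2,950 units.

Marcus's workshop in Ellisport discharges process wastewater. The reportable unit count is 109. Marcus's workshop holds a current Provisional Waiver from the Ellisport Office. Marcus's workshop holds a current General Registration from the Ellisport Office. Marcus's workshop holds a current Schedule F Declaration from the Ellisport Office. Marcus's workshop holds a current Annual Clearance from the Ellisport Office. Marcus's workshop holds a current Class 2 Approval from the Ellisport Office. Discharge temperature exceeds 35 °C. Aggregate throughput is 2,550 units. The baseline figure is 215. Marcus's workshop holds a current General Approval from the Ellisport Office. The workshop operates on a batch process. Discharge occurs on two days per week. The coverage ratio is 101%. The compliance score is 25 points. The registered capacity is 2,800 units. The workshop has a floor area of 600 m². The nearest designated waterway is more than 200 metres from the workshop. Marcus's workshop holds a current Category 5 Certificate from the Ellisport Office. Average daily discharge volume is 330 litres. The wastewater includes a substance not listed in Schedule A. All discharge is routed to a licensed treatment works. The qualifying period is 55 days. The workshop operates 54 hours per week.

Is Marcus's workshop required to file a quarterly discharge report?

No — exception (e) applies; Marcus's workshop is not required to file a quarterly discharge report.

Exception (a): the coverage ratio is 101%, meeting the 94% threshold; a current Annual Clearance is held — every condition holds. Turning to paragraph (f): (f) applies — the baseline figure is 215, less than the 309 limit. So (a) is unavailable.
Exception (b) requires that the wastewater contains only substances listed in Schedule A; but the wastewater includes a non-Schedule-A substance, so (b) is unavailable.
All of (c)'s requirements are met (the reportable unit count is 109, below the 120 limit; discharge occurs on no more than two days per week). Turning to paragraph (h): (h) operates against (c): a current General Approval is held. (c) is therefore removed.
Exception (d) fails — the compliance score is 25 points, not less than 24 points.
Exception (e): discharge is routed to a licensed treatment works; the facility operates on a batch process; average daily discharge volume is 330 litres, under the 360 litres limit — every condition holds. Under paragraphs (j)–(p): (j) is engaged (a current Class 2 Approval is held), but is itself disapplied by (k): (k) operates against (j): a current General Registration is held. (l) is engaged (discharge temperature exceeds 35 °C), but yields to (m): (m) operates against (l): a current Category 5 Certificate is held. (n) would limit (m) — the qualifying period is 55 days, below the 65 days limit — but (o) sets (n) aside: (o) applies — a current Schedule F Declaration is held. (p) is not triggered (aggregate throughput is 2,550 units, short of 2,950 units), so (o) stands. (e) remains available.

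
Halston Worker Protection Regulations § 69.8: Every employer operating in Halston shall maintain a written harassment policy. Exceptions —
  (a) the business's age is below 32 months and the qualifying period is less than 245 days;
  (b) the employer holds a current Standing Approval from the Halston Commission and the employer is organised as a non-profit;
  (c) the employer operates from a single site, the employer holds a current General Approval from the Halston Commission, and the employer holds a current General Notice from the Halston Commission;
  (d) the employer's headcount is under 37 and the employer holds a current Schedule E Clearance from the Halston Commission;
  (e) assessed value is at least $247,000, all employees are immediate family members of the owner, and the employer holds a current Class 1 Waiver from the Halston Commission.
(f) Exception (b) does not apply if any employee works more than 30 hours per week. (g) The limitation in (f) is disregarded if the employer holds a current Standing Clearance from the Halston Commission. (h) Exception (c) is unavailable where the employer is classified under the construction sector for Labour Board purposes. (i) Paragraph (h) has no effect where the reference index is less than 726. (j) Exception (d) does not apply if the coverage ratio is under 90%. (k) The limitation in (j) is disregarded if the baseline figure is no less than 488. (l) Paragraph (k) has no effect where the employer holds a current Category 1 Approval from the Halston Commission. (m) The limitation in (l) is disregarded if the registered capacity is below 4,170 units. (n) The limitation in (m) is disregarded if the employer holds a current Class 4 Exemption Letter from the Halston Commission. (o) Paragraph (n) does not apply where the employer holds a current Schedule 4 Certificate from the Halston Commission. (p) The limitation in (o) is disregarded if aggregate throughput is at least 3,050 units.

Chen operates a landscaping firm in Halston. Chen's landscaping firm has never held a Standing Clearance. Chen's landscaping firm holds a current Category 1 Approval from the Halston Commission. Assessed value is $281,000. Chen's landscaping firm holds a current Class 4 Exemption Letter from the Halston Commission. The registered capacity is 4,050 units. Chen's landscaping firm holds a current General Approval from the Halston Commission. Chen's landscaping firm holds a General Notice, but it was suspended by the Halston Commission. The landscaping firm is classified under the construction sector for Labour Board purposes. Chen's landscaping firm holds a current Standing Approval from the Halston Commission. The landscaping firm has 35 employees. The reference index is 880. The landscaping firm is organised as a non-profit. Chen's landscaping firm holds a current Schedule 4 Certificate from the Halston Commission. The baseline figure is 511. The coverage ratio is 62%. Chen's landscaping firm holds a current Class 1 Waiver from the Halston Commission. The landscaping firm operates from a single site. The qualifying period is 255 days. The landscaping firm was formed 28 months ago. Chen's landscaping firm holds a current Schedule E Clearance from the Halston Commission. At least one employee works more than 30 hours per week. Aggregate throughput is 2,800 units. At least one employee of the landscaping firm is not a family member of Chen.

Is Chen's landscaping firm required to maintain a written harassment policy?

No — exception (d) applies; Chen's landscaping firm is not required to maintain a written harassment policy.

Exception (a) does not apply: the qualifying period is 255 days, not less than 245 days.
All of (b)'s requirements are met (a current Standing Approval is held; the employer is a non-profit). However, paragraphs (f)–(g) must be considered: (f) operates against (b): at least one employee exceeds 30 hours/week. (g), which would lift (f), is inapplicable — no current Standing Clearance is held. So (b) is unavailable.
Exception (c) requires that the employer holds a current General Notice from the Halston Commission; but there is no General Notice in force, so (c) is unavailable.
All of (d)'s requirements are met (the employer's headcount is 35, under the 37 limit; a current Schedule E Clearance is held). Applying paragraphs (j)–(p): (j) would limit (d) — the coverage ratio is 62%, under the 90% limit — but (k) sets (j) aside: (k) operates — the baseline figure is 511, meeting the 488 threshold. (l) would limit (k) — a current Category 1 Approval is held — but (m) sets (l) aside: (m) operates against (l): the registered capacity is 4,050 units, below the 4,170 units limit. (n) would limit (m) — a current Class 4 Exemption Letter is held — but (o) sets (n) aside: (o) is triggered — a current Schedule 4 Certificate is held. (p) is inapplicable (aggregate throughput is 2,800 units, short of 3,050 units), so (o) stands. (d) remains available.
Exception (e) fails — at least one employee is not a family member.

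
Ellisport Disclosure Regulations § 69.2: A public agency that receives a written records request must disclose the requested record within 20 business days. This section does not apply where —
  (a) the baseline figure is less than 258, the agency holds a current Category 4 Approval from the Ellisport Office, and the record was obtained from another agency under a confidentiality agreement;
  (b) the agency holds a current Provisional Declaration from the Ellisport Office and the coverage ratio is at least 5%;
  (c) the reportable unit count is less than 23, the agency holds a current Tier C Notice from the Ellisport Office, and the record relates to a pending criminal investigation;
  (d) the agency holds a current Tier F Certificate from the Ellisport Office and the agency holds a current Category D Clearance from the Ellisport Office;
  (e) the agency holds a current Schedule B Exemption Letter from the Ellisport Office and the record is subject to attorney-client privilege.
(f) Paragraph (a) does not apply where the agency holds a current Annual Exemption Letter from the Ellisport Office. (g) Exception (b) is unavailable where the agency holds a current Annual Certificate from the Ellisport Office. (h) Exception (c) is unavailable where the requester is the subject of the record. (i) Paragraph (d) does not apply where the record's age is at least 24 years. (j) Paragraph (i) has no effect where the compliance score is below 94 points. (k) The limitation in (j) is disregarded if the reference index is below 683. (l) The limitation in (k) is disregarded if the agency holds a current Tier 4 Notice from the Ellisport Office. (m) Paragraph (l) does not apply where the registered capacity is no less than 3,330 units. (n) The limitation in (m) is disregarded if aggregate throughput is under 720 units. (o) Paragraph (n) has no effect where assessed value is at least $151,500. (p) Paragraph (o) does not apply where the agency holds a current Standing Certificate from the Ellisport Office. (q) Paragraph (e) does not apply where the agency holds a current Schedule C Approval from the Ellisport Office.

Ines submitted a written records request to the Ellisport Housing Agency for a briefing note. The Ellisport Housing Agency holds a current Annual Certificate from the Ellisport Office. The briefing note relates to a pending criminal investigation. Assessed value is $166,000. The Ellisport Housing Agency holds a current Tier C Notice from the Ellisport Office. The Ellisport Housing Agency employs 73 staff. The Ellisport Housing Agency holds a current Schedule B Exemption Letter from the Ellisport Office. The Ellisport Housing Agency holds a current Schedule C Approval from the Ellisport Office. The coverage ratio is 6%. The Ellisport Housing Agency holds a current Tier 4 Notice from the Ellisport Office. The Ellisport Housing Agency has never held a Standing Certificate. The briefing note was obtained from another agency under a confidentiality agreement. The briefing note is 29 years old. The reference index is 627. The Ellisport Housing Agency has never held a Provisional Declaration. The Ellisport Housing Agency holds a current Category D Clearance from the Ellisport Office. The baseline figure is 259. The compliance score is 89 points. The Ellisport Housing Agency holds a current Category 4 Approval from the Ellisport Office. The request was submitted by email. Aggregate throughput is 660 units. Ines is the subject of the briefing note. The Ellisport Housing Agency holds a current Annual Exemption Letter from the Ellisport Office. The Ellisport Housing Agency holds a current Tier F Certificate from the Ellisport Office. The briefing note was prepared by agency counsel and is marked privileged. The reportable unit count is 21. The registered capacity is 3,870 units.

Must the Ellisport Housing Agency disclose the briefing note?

Exception (a) fails — the baseline figure is 259, not less than 258.
Exception (b) requires that the agency holds a current Provisional Declaration from the Ellisport Office; but no current Provisional Declaration is held, so (b) is unavailable.
All of (c)'s requirements are met (the reportable unit count is 21, less than the 23 limit; a current Tier C Notice is held; the briefing note relates to a pending investigation). Turning to paragraph (h): (h) operates against (c): Ines is the subject of the briefing note. (c) is therefore removed.
All of (d)'s requirements are met (a current Tier F Certificate is held; a current Category D Clearance is held). However, paragraphs (i)–(p) must be considered: (i) applies — the record's age is 29 years, meeting the 24 years threshold. (j) would limit (i) — the compliance score is 89 points, below the 94 points limit — but (k) sets (j) aside: (k) applies — the reference index is 627, below the 683 limit. (l) would limit (k) — a current Tier 4 Notice is held — but (m) sets (l) aside: (m) operates against (l): the registered capacity is 3,870 units, meeting the 3,330 units threshold. (n) operates (aggregate throughput is 660 units, under the 720 units limit), but is set aside by (o): (o) is triggered — assessed value is $166,000, meeting the $151,500 threshold. (p) does not operate here (there is no Standing Certificate in force), so (o) stands. Exception (d) does not apply.
All of (e)'s requirements are met (a current Schedule B Exemption Letter is held; the briefing note is privileged). But: (q) applies — a current Schedule C Approval is held. Exception (e) does not apply.
No exception applies. The general rule governs.

Yes — the Ellisport Housing Agency must disclose the briefing note.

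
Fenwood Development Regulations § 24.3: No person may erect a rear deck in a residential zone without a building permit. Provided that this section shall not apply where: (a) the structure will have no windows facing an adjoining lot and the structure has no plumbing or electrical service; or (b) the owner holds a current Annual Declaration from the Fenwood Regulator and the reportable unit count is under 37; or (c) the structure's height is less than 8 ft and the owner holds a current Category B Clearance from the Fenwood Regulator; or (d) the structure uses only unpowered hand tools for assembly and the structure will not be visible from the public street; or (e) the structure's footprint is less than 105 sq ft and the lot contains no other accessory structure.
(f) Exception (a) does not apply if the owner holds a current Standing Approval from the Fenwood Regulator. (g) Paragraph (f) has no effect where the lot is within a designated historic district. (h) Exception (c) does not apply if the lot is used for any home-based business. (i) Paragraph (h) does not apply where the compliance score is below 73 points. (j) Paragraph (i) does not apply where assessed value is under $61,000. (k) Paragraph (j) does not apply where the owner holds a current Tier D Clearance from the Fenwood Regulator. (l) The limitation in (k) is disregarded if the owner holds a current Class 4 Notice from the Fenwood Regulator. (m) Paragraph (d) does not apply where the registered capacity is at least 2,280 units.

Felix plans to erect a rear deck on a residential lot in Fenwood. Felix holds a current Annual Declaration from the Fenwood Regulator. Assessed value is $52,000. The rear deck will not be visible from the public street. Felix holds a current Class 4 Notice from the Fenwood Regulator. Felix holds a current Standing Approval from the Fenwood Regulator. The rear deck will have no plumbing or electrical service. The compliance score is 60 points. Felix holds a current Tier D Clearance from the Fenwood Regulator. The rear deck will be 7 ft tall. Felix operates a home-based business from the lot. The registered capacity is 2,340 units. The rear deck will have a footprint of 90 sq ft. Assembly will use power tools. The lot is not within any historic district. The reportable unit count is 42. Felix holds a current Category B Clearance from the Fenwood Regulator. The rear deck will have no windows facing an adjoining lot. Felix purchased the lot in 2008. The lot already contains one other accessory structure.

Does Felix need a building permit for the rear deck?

All of (a)'s requirements are met (no windows face an adjoining lot; there is no plumbing or electrical service). But: (f) operates — a current Standing Approval is held. (g), which would lift (f), does not operate here — the lot is not in a historic district. Exception (a) does not apply.
Exception (b) requires that the reportable unit count is under 37; but the reportable unit count is 42, not under 37, so (b) is unavailable.
Exception (c)'s conditions are all satisfied: the structure's height is 7 ft, less than the 8 ft limit; a current Category B Clearance is held. But applying paragraphs (h)–(l): (h) operates against (c): a home-based business operates on the lot. (i) would limit (h) — the compliance score is 60 points, below the 73 points limit — but (j) sets (i) aside: (j) operates against (i): assessed value is $52,000, under the $61,000 limit. (k) would limit (j) — a current Tier D Clearance is held — but (l) sets (k) aside: (l) operates — a current Class 4 Notice is held. So (c) is unavailable.
Exception (d) fails — assembly uses power tools.
Exception (e) requires that the lot contains no other accessory structure; but the lot already has another accessory structure, so (e) is unavailable.
Every exception is unavailable, so the rule governs.

Yes — Felix must obtain a building permit.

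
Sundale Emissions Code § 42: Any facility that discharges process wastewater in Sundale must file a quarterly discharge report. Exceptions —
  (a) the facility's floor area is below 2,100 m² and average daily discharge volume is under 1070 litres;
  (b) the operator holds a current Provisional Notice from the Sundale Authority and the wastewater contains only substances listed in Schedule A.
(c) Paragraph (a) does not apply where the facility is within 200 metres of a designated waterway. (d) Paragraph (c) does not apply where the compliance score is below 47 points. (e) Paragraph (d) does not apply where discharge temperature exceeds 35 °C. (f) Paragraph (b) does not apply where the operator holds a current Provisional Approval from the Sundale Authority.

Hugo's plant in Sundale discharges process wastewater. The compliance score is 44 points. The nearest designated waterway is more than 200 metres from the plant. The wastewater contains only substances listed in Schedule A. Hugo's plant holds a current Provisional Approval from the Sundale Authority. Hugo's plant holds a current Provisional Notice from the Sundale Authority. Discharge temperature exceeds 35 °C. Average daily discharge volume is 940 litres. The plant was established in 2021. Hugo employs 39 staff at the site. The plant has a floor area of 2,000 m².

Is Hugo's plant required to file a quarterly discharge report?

No — exception (a) applies; Hugo's plant is not required to file a quarterly discharge report.

Exception (a): the facility's floor area is 2,000 m², below the 2,100 m² limit; average daily discharge volume is 940 litres, under the 1070 litres limit — every condition holds. As to paragraphs (c)–(e): (c) is not triggered — the plant is more than 200 m from any designated waterway. Exception (a) stands.
All of (b)'s requirements are met (a current Provisional Notice is held; the wastewater is Schedule-A-only). But applying paragraph (f): (f) is engaged — a current Provisional Approval is held. (b) is therefore removed.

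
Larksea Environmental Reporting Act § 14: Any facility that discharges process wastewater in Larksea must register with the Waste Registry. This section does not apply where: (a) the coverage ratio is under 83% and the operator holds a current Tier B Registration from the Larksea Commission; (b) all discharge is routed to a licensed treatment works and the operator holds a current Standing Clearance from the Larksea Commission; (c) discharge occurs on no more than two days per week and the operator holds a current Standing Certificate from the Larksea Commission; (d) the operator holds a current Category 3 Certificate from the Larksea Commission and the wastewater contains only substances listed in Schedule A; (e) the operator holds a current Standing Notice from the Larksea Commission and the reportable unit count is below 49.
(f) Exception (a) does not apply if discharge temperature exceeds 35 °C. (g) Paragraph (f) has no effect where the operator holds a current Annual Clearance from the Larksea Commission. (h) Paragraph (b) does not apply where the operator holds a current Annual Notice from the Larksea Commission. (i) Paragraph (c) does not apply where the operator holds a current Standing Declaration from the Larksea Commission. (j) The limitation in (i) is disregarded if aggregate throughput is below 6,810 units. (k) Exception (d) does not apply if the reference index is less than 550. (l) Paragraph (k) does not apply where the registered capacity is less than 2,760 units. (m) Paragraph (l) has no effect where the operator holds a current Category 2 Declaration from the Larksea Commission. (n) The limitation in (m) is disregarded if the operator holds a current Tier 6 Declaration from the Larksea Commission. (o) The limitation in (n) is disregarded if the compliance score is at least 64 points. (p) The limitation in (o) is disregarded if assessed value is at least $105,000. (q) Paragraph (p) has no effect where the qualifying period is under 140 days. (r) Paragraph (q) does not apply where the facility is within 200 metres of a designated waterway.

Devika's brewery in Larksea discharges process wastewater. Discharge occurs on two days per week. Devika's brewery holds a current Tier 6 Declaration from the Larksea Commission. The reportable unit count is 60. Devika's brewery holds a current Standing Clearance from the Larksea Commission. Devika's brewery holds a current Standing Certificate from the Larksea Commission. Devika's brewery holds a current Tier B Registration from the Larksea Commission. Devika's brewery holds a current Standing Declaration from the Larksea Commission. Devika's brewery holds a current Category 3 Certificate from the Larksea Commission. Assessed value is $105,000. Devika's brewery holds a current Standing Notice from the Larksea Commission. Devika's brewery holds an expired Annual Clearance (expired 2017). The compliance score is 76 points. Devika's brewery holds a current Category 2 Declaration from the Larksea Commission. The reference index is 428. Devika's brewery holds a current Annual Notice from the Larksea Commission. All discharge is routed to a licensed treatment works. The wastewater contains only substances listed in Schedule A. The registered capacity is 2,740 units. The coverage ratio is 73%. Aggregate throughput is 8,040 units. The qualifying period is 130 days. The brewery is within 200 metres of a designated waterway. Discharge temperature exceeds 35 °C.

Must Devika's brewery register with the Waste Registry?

No — exception (d) applies; Devika's brewery is not required to register with the Waste Registry.

Exception (a) is satisfied on its face — the coverage ratio is 73%, under the 83% limit; a current Tier B Registration is held. But applying paragraphs (f)–(g): (f) operates against (a): discharge temperature exceeds 35 °C. (g), which would lift (f), is not engaged — no current Annual Clearance is held. Exception (a) does not apply.
All of (b)'s requirements are met (discharge is routed to a licensed treatment works; a current Standing Clearance is held). Turning to paragraph (h): (h) operates against (b): a current Annual Notice is held. Exception (b) does not apply.
Exception (c) is satisfied on its face — discharge occurs on no more than two days per week; a current Standing Certificate is held. Turning to paragraphs (i)–(j): (i) applies — a current Standing Declaration is held. (j) is not engaged (aggregate throughput is 8,040 units, not below 6,810 units), so (i) stands. (c) is therefore removed.
Exception (d)'s conditions are all satisfied: a current Category 3 Certificate is held; the wastewater is Schedule-A-only. Under paragraphs (k)–(r): (k) applies (the reference index is 428, less than the 550 limit), but is itself disapplied by (l): (l) operates against (k): the registered capacity is 2,740 units, less than the 2,760 units limit. (m) would limit (l) — a current Category 2 Declaration is held — but (n) sets (m) aside: (n) is engaged — a current Tier 6 Declaration is held. (o) would limit (n) — the compliance score is 76 points, meeting the 64 points threshold — but (p) sets (o) aside: (p) operates against (o): assessed value is $105,000, meeting the $105,000 threshold. (q) would limit (p) — the qualifying period is 130 days, under the 140 days limit — but (r) sets (q) aside: (r) operates against (q): the brewery is within 200 m of a designated waterway. Exception (d) stands.
Exception (e) fails — the reportable unit count is 60, not below 49.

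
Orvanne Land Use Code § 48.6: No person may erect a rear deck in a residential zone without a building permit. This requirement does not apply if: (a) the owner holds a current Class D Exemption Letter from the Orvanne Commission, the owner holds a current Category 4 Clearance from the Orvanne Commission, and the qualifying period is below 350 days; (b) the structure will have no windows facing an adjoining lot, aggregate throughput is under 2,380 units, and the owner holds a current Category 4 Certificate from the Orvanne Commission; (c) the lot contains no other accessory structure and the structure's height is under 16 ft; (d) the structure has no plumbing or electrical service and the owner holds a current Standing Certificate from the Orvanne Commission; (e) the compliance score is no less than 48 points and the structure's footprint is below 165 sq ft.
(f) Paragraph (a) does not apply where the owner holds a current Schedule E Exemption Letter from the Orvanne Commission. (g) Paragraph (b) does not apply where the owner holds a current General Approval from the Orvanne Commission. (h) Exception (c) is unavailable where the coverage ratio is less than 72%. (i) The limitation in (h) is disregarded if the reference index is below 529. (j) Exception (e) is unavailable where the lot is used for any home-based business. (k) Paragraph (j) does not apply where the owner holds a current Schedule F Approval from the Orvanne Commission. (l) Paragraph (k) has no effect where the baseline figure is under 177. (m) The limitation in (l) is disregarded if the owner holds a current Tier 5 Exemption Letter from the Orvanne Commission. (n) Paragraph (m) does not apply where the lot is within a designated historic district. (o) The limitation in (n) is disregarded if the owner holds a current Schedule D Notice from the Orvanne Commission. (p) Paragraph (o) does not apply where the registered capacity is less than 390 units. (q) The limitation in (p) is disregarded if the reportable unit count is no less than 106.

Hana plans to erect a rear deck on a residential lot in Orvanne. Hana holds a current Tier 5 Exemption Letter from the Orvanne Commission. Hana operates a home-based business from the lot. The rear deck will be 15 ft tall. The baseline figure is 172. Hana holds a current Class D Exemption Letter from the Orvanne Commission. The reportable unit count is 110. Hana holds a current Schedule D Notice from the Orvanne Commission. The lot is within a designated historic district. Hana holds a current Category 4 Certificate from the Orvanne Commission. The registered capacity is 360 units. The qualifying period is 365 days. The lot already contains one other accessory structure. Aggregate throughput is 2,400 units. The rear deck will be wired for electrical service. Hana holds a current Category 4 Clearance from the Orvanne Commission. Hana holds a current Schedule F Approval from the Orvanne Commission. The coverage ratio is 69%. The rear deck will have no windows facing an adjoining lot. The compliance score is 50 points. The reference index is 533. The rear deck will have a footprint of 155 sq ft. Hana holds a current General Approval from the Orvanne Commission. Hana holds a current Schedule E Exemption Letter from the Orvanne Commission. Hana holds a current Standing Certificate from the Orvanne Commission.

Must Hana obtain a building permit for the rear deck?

No — exception (e) applies; Hana does not need a building permit.

Exception (a) does not apply: the qualifying period is 365 days, not below 350 days.
Exception (b) does not apply: aggregate throughput is 2,400 units, not under 2,380 units.
Exception (c) does not apply: the lot already has another accessory structure.
Exception (d) requires that the structure has no plumbing or electrical service; but electrical service is planned, so (d) is unavailable.
Exception (e) is satisfied on its face — the compliance score is 50 points, meeting the 48 points threshold; the structure's footprint is 155 sq ft, below the 165 sq ft limit. Applying paragraphs (j)–(q): (j) would limit (e) — a home-based business operates on the lot — but (k) sets (j) aside: (k) is triggered — a current Schedule F Approval is held. (l) would limit (k) — the baseline figure is 172, under the 177 limit — but (m) sets (l) aside: (m) operates against (l): a current Tier 5 Exemption Letter is held. (n) would limit (m) — the lot is in a historic district — but (o) sets (n) aside: (o) operates against (n): a current Schedule D Notice is held. (p) would limit (o) — the registered capacity is 360 units, less than the 390 units limit — but (q) sets (p) aside: (q) applies — the reportable unit count is 110, meeting the 106 threshold. (e) remains available.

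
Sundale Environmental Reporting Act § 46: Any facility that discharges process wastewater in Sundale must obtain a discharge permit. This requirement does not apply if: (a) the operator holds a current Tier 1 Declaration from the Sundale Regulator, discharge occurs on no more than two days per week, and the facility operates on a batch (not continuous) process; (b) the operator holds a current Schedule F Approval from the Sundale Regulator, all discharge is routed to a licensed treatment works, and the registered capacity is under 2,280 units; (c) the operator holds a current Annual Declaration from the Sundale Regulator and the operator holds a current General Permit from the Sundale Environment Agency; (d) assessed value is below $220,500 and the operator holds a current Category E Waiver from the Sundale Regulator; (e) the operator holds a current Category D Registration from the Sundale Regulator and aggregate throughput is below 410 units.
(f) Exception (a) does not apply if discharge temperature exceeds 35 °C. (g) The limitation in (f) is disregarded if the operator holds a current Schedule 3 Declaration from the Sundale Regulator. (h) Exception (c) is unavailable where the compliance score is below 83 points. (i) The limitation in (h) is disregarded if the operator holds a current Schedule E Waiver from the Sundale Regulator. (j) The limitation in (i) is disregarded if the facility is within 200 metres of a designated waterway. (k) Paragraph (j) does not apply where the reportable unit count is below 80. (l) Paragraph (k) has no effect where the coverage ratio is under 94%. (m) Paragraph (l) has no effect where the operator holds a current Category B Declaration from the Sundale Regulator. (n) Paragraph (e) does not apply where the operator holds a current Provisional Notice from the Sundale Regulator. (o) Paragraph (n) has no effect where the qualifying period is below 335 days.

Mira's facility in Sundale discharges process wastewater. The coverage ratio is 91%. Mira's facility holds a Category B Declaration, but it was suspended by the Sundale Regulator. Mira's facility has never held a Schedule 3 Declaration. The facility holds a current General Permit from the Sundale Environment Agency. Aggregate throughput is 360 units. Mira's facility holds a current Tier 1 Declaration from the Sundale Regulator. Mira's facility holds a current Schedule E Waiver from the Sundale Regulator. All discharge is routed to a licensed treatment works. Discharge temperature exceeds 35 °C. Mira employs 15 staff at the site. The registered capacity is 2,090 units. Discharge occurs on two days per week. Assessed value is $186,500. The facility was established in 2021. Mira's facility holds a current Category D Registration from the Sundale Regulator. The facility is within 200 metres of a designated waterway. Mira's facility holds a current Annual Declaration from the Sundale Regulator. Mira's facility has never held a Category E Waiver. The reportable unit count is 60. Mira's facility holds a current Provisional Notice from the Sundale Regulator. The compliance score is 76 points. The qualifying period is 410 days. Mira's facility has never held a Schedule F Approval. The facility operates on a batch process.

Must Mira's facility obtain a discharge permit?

Yes — Mira's facility must obtain a discharge permit.

Exception (a)'s conditions are all satisfied: a current Tier 1 Declaration is held; discharge occurs on no more than two days per week; the facility operates on a batch process. However, paragraphs (f)–(g) must be considered: (f) operates — discharge temperature exceeds 35 °C. (g) is not engaged (the Schedule 3 Declaration is not current), so (f) stands. (a) is therefore removed.
Exception (b) fails — no current Schedule F Approval is held.
Exception (c)'s conditions are all satisfied: a current Annual Declaration is held; a current General Permit is held. But: (h) operates against (c): the compliance score is 76 points, below the 83 points limit. (i) is triggered (a current Schedule E Waiver is held), but is overridden by (j): (j) operates against (i): the facility is within 200 m of a designated waterway. (k) would limit (j) — the reportable unit count is 60, below the 80 limit — but (l) sets (k) aside: (l) is triggered — the coverage ratio is 91%, under the 94% limit. (m), which would lift (l), is not engaged — there is no Category B Declaration in force. So (c) is unavailable.
Exception (d) does not apply: the Category E Waiver is not current.
All of (e)'s requirements are met (a current Category D Registration is held; aggregate throughput is 360 units, below the 410 units limit). Turning to paragraphs (n)–(o): (n) is engaged — a current Provisional Notice is held. (o) is not triggered (the qualifying period is 410 days, not below 335 days), so (n) stands. (e) is therefore removed.
No exception applies. The general rule governs.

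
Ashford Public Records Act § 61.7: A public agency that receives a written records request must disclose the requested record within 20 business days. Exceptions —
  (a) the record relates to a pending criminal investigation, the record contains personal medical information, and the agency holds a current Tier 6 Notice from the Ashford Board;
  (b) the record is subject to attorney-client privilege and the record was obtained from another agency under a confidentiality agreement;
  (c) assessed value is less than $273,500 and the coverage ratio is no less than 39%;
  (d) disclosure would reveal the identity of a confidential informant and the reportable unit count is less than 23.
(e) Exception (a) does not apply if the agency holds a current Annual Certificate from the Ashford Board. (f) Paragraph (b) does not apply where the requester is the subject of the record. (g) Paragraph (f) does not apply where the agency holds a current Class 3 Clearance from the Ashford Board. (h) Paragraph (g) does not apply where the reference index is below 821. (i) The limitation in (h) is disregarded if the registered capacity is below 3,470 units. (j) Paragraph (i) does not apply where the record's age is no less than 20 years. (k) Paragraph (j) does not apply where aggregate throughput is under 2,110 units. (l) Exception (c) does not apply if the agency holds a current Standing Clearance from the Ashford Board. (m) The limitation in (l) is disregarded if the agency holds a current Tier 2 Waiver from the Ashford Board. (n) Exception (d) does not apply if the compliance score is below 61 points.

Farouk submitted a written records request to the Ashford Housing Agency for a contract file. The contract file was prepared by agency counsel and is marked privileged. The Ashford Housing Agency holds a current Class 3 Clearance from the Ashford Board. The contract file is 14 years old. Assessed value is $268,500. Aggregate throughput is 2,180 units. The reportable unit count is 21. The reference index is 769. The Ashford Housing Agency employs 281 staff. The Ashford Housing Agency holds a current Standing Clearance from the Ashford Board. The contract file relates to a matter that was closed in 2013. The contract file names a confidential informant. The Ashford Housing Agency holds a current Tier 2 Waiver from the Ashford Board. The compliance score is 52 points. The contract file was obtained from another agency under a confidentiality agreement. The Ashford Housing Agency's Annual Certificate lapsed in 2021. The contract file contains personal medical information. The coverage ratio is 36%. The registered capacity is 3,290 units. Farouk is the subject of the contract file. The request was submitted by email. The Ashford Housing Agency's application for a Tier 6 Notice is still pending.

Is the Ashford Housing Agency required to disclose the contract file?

Exception (a) does not apply: the contract file relates to a closed matter.
Exception (b) is satisfied on its face — the contract file is privileged; the contract file was obtained under a confidentiality agreement. Considering the limiting provisions: (f) is triggered (Farouk is the subject of the contract file), but is set aside by (g): (g) is engaged — a current Class 3 Clearance is held. (h) applies (the reference index is 769, below the 821 limit), but is itself disapplied by (i): (i) operates — the registered capacity is 3,290 units, below the 3,470 units limit. (j), which would lift (i), does not operate here — the record's age is 14 years, short of 20 years. So (b) applies.
Exception (c) fails — the coverage ratio is 36%, short of 39%.
Exception (d) is satisfied on its face — the contract file names a confidential informant; the reportable unit count is 21, less than the 23 limit. But applying paragraph (n): (n) operates against (d): the compliance score is 52 points, below the 61 points limit. Exception (d) does not apply.

No — exception (b) applies; the Ashford Housing Agency is not required to disclose the contract file.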